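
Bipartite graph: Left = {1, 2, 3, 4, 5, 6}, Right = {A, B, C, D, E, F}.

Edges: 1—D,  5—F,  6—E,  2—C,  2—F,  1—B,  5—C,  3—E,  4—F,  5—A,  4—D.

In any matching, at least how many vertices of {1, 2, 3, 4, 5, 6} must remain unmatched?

1

For example, pair 1-B, 2-C, 3-E, 4-D, 5-F.
The set {3, 6} has only 1 neighbour ({E}), so by Hall's theorem at most 5 of the 6 left vertices can be matched.
That matches 5 of the 6, leaving 1 unmatched; no matching can do better.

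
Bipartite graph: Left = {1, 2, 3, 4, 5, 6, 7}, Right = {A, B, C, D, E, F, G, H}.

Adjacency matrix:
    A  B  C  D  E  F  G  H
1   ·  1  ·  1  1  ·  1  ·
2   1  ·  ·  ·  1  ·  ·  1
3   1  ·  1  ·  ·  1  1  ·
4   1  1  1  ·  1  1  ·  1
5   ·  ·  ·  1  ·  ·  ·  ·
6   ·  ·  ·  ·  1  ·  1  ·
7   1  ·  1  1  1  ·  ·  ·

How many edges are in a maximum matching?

7

A valid assignment of size 7: 1-B, 2-H, 3-F, 4-A, 5-D, 6-G, 7-E.
This saturates every left vertex, so 7 is the maximum.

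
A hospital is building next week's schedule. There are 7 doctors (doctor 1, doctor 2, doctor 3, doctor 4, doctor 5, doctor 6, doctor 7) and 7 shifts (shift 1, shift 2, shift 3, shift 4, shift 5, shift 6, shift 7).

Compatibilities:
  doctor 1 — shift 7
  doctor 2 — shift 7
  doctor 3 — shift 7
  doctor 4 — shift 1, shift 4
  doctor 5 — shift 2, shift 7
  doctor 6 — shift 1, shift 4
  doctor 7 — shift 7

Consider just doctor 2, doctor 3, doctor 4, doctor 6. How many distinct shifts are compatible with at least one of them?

3

The union of neighbours of {doctor 2, doctor 3, doctor 4, doctor 6} is {shift 1, shift 4, shift 7}, which has 3 elements.
Since |N(S)| = 3 < |S| = 4, Hall's condition fails for this subset.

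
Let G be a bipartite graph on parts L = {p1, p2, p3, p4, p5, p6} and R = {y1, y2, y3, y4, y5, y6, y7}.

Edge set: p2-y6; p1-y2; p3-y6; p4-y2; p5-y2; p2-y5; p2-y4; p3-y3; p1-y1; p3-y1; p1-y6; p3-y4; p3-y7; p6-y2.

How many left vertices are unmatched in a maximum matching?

2

For example, pair p1–y1, p2–y4, p3–y7, p4–y2.
The set {p4, p5, p6} has only 1 neighbour ({y2}), so by Hall's theorem at most 4 of the 6 left vertices can be matched.
That matches 4 of the 6, leaving 2 unmatched; no matching can do better.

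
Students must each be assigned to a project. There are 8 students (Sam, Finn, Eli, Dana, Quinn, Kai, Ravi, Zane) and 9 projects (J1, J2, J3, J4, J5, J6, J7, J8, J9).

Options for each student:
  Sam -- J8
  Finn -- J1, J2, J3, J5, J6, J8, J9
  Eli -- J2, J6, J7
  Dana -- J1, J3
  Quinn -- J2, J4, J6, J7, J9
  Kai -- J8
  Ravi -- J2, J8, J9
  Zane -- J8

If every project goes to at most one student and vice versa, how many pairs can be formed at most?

A valid assignment of size 6: Sam–J8, Finn–J6, Eli–J7, Dana–J3, Quinn–J2, Ravi–J9.
The set {Sam, Kai, Zane} has only 1 neighbour ({J8}), so by Hall's theorem at most 6 of the 8 students can be matched.

6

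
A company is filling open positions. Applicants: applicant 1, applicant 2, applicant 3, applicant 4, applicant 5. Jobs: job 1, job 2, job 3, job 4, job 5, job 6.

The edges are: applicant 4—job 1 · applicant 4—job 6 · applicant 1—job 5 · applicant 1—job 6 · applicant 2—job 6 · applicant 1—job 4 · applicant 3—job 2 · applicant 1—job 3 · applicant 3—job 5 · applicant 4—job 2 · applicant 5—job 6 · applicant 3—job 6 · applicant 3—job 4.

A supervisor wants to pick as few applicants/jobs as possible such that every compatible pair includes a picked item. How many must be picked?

A maximum matching has 4 edges (e.g. applicant 1–job 3, applicant 2–job 6, applicant 3–job 4, applicant 4–job 2).
By König's theorem the minimum vertex cover has the same size. One such cover is {applicant 1, applicant 3, applicant 4, job 6}.

4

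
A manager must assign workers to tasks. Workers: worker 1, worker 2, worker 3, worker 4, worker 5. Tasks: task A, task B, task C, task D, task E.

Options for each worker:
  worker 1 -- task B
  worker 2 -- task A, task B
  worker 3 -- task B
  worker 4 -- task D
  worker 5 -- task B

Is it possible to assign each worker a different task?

The set {worker 1, worker 3, worker 5} has only 1 neighbour ({task B}), so by Hall's theorem at most 3 of the 5 workers can be matched.
Hence no matching covers every worker.

No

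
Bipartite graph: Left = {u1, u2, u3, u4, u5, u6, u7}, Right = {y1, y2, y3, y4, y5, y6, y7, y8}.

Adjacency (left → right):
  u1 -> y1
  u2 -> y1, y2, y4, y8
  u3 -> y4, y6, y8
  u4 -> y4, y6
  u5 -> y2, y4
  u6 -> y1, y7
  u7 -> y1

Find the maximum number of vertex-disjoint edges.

A valid assignment of size 6: u1–y1, u2–y4, u3–y8, u4–y6, u5–y2, u6–y7.
The set {u1, u7} has only 1 neighbour ({y1}), so by Hall's theorem at most 6 of the 7 left vertices can be matched.

6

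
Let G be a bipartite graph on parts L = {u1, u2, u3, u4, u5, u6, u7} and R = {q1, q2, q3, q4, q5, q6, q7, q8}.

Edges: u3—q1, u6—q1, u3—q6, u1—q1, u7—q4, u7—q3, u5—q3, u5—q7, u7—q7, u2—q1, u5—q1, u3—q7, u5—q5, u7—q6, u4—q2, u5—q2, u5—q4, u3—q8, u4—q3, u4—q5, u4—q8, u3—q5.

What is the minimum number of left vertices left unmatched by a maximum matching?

One maximum matching: u1-q1, u3-q7, u4-q8, u5-q4, u7-q6.
The set {u1, u2, u6} has only 1 neighbour ({q1}), so by Hall's theorem at most 5 of the 7 left vertices can be matched.
That matches 5 of the 7, leaving 2 unmatched; no matching can do better.

2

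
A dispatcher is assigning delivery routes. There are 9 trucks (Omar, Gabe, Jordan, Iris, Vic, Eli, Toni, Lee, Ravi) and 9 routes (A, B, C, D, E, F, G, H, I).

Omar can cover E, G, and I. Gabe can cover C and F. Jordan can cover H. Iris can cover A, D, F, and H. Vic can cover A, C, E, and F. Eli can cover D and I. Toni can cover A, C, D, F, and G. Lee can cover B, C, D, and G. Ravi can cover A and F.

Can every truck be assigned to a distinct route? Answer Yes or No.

Yes

For example, pair Omar–G, Gabe–C, Jordan–H, Iris–D, Vic–E, Eli–I, Toni–A, Lee–B, Ravi–F.
All 9 trucks are covered.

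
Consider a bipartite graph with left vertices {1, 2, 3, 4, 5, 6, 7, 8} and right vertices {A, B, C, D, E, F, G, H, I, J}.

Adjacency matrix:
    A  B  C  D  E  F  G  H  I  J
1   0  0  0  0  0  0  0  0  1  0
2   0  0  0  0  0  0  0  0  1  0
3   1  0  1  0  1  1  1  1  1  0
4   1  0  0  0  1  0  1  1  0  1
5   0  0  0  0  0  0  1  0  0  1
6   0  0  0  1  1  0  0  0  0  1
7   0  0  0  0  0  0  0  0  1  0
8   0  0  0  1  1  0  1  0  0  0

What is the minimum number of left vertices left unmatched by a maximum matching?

One maximum matching: 1→I, 3→H, 4→A, 5→G, 6→J, 8→E.
The set {1, 2, 7} has only 1 neighbour ({I}), so by Hall's theorem at most 6 of the 8 left vertices can be matched.
That matches 6 of the 8, leaving 2 unmatched; no matching can do better.

2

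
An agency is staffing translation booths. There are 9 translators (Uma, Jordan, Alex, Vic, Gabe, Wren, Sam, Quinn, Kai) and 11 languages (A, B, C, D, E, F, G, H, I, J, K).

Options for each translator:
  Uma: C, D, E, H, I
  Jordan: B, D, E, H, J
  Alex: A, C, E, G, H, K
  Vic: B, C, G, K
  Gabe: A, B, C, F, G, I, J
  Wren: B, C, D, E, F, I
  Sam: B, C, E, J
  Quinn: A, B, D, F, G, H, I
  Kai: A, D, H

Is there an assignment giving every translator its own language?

For example, pair Uma→H, Jordan→E, Alex→A, Vic→K, Gabe→J, Wren→B, Sam→C, Quinn→G, Kai→D.
All 9 translators are covered.

Yes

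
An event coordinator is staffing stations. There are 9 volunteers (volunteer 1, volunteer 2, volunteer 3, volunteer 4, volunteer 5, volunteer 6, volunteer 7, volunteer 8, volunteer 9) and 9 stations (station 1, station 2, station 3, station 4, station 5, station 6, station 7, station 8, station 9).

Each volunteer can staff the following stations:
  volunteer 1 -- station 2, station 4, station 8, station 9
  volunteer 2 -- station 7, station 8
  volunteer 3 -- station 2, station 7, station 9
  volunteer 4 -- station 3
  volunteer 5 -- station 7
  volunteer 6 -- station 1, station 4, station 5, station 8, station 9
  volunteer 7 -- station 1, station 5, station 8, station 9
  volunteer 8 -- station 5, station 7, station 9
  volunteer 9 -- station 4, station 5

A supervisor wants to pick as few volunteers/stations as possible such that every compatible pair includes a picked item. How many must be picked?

8

The 8 edges volunteer 1–station 4, volunteer 2–station 8, volunteer 3–station 2, volunteer 4–station 3, volunteer 5–station 7, volunteer 6–station 9, volunteer 7–station 1, volunteer 8–station 5 form a matching, so any vertex cover needs at least 8 vertices (one per matched edge).
Conversely {volunteer 4, station 1, station 2, station 4, station 5, station 7, station 8, station 9} meets every edge and has exactly 8 vertices, so 8 is optimal.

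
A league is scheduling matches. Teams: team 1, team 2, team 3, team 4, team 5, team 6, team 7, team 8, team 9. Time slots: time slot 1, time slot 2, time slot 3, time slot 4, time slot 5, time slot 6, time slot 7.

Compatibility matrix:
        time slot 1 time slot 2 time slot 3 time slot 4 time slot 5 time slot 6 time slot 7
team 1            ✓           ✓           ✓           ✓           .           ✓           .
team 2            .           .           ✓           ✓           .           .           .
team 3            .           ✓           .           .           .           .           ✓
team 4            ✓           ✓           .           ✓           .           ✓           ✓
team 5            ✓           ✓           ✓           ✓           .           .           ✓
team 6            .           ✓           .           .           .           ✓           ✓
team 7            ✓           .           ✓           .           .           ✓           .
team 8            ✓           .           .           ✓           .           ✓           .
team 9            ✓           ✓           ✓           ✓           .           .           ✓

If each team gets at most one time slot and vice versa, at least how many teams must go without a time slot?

3

One maximum matching: team 1-time slot 6, team 2-time slot 3, team 3-time slot 7, team 4-time slot 1, team 5-time slot 4, team 6-time slot 2.
The set {team 1, team 2, team 3, team 4, team 5, team 6, team 7, team 8, team 9} has only 6 neighbours ({time slot 1, time slot 2, time slot 3, time slot 4, time slot 6, time slot 7}), so by Hall's theorem at most 6 of the 9 teams can be matched.
That matches 6 of the 9, leaving 3 unmatched; no matching can do better.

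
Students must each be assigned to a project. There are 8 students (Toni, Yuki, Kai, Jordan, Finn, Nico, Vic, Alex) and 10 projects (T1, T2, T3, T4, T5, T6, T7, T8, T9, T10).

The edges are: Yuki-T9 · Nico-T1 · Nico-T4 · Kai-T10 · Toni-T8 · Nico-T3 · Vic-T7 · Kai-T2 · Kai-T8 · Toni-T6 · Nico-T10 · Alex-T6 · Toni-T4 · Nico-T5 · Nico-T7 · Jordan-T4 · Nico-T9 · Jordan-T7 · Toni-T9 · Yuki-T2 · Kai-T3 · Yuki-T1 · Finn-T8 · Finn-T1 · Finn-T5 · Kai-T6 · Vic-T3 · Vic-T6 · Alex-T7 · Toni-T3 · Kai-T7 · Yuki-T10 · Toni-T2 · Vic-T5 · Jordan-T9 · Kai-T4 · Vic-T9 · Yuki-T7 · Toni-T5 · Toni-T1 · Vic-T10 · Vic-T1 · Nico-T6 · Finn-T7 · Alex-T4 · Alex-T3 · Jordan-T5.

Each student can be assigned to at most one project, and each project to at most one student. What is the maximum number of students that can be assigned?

8

One maximum matching: Toni→T4, Yuki→T1, Kai→T3, Jordan→T9, Finn→T8, Nico→T10, Vic→T5, Alex→T7.
This saturates every student, so 8 is the maximum.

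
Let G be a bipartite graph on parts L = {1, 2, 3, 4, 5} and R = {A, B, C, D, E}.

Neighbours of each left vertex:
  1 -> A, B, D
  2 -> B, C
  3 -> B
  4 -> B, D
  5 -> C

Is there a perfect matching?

The set {2, 3, 5} has only 2 neighbours ({B, C}), so by Hall's theorem at most 4 of the 5 left vertices can be matched.
Hence no matching covers every left vertex.

No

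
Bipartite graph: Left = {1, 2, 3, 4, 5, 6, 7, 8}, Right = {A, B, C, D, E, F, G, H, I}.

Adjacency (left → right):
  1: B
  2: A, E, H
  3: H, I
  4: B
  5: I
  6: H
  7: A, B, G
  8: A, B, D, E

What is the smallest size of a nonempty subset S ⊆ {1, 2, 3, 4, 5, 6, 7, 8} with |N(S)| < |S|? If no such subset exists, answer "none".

2

Take S = {1, 4}. Its neighbourhood is {B}, so |N(S)| = 1 < |S| = 2.
No single vertex violates Hall's condition since each has at least one neighbour, so 2 is the minimum.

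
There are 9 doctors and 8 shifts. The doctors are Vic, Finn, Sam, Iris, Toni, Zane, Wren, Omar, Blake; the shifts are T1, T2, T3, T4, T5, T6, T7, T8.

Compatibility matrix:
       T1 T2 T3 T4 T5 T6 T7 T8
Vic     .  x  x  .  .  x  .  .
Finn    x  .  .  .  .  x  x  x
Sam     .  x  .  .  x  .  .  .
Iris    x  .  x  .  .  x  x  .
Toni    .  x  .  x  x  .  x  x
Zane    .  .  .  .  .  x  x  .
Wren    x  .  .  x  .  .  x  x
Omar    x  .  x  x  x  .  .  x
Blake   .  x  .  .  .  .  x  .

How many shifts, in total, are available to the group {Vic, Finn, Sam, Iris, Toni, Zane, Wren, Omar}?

8

The union of neighbours of {Vic, Finn, Sam, Iris, Toni, Zane, Wren, Omar} is {T1, T2, T3, T4, T5, T6, T7, T8}, which has 8 elements.
Since |N(S)| = 8 ≥ |S| = 8, Hall's condition holds for this subset.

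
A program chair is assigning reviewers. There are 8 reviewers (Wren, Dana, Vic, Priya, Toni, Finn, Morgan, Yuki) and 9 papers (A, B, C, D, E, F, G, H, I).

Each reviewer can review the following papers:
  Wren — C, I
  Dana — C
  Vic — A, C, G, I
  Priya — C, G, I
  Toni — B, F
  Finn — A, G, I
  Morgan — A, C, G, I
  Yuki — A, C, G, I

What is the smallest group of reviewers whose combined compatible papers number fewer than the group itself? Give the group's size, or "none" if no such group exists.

5

Take S = {Wren, Dana, Vic, Priya, Finn}. Its neighbourhood is {A, C, G, I}, so |N(S)| = 4 < |S| = 5.
Every subset of size less than 5 has at least as many neighbours as members, so 5 is the minimum.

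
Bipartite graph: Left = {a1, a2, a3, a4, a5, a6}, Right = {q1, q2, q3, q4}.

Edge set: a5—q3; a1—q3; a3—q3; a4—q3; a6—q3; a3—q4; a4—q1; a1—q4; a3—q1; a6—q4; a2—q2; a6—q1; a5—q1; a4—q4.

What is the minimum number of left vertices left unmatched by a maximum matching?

2

For example, pair a1→q3, a2→q2, a3→q1, a4→q4.
The set {a1, a3, a4, a5, a6} has only 3 neighbours ({q1, q3, q4}), so by Hall's theorem at most 4 of the 6 left vertices can be matched.
That matches 4 of the 6, leaving 2 unmatched; no matching can do better.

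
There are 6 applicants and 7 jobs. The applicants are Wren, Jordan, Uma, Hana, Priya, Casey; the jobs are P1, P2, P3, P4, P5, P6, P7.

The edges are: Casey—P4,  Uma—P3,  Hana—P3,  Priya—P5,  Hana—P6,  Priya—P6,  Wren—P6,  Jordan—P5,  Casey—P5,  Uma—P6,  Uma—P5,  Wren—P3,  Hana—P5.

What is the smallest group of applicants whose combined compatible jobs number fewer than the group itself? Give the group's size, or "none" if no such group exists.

Take S = {Wren, Jordan, Uma, Hana}. Its neighbourhood is {P3, P5, P6}, so |N(S)| = 3 < |S| = 4.
Every subset of size less than 4 has at least as many neighbours as members, so 4 is the minimum.

4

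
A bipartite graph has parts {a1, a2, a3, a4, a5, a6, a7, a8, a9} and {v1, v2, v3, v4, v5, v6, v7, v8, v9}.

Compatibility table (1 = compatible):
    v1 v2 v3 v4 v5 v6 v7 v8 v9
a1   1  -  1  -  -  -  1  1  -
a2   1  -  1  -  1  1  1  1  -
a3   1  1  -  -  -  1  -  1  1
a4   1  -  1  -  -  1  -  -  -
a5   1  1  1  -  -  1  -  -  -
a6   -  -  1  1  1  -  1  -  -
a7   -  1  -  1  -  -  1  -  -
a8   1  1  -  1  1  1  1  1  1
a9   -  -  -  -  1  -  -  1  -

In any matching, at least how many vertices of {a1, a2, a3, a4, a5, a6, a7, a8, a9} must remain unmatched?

0

One maximum matching: a1–v7, a2–v5, a3–v9, a4–v6, a5–v1, a6–v3, a7–v4, a8–v2, a9–v8.
This saturates every left vertex, so 9 is the maximum.
That matches 9 of the 9, leaving 0 unmatched; no matching can do better.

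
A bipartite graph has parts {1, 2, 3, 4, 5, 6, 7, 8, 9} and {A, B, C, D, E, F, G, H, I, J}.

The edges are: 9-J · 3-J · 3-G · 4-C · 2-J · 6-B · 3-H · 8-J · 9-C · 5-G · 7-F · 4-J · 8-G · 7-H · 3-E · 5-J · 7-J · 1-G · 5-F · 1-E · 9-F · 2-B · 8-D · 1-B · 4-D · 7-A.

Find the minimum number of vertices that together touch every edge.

The 9 edges 1–E, 2–J, 3–H, 4–D, 5–F, 6–B, 7–A, 8–G, 9–C form a matching, so any vertex cover needs at least 9 vertices (one per matched edge).
Conversely {1, 2, 3, 4, 5, 6, 7, 8, 9} meets every edge and has exactly 9 vertices, so 9 is optimal.

9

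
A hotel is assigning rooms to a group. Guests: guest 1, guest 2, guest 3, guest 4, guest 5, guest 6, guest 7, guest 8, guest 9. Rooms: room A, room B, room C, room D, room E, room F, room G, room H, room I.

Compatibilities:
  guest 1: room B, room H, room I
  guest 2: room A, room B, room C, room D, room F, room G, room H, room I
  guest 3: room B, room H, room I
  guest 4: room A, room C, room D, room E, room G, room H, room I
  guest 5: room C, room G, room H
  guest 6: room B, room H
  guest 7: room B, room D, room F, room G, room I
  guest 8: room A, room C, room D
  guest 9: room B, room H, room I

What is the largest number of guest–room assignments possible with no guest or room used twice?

8

One maximum matching: guest 1-room B, guest 2-room A, guest 3-room I, guest 4-room C, guest 5-room G, guest 6-room H, guest 7-room F, guest 8-room D.
The set {guest 1, guest 3, guest 6, guest 9} has only 3 neighbours ({room B, room H, room I}), so by Hall's theorem at most 8 of the 9 guests can be matched.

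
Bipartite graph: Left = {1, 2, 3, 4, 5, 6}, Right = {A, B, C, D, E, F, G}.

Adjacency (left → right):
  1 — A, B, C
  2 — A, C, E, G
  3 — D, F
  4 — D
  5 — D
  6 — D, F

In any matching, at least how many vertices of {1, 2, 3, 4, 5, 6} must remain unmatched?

2

A valid assignment of size 4: 1→B, 2→E, 3→F, 4→D.
The set {3, 4, 5, 6} has only 2 neighbours ({D, F}), so by Hall's theorem at most 4 of the 6 left vertices can be matched.
That matches 4 of the 6, leaving 2 unmatched; no matching can do better.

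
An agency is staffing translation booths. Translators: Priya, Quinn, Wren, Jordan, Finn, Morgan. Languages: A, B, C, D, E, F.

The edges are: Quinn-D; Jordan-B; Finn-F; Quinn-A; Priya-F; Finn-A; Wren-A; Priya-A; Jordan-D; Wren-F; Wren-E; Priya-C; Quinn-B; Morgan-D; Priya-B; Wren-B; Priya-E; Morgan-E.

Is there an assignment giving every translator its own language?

One maximum matching: Priya→C, Quinn→A, Wren→B, Jordan→D, Finn→F, Morgan→E.
All 6 translators are covered.

Yes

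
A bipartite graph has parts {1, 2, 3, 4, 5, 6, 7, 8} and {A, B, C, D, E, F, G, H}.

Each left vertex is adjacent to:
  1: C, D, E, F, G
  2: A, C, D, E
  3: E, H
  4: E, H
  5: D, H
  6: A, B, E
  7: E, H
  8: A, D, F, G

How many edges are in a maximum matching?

7

For example, pair 1→G, 2→C, 3→H, 4→E, 5→D, 6→B, 8→F.
The set {3, 4, 7} has only 2 neighbours ({E, H}), so by Hall's theorem at most 7 of the 8 left vertices can be matched.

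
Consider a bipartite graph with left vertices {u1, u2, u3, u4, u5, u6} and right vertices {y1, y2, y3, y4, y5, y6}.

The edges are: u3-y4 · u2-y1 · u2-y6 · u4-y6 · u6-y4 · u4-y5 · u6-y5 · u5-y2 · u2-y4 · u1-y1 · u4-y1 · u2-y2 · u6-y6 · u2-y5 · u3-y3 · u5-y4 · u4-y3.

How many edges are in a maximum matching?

For example, pair u1→y1, u2→y5, u3→y3, u4→y6, u5→y2, u6→y4.
All 6 left vertices are matched, so no larger matching exists.

6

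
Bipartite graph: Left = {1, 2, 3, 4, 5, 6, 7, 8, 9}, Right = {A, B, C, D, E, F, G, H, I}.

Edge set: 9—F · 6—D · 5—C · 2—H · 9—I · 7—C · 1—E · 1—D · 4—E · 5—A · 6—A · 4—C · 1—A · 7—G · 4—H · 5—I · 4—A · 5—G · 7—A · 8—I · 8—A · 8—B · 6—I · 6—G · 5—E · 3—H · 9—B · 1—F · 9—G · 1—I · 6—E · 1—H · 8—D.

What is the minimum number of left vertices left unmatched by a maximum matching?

One maximum matching: 1-A, 2-H, 4-E, 5-G, 6-D, 7-C, 8-I, 9-B.
The set {2, 3} has only 1 neighbour ({H}), so by Hall's theorem at most 8 of the 9 left vertices can be matched.
That matches 8 of the 9, leaving 1 unmatched; no matching can do better.

1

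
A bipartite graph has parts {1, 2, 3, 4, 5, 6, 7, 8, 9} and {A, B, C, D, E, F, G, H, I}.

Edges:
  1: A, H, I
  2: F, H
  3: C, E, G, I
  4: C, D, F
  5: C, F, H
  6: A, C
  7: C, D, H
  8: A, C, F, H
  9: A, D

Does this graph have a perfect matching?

No

The set {2, 4, 5, 6, 7, 8, 9} has only 5 neighbours ({A, C, D, F, H}), so by Hall's theorem at most 7 of the 9 left vertices can be matched.
Hence no matching covers every left vertex.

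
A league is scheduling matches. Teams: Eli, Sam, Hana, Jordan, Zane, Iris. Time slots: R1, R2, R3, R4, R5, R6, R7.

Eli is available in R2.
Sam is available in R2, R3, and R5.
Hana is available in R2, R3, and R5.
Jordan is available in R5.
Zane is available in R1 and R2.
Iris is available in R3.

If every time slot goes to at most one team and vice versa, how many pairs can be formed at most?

A valid assignment of size 4: Eli-R2, Sam-R5, Hana-R3, Zane-R1.
The set {Eli, Sam, Hana, Jordan, Iris} has only 3 neighbours ({R2, R3, R5}), so by Hall's theorem at most 4 of the 6 teams can be matched.

4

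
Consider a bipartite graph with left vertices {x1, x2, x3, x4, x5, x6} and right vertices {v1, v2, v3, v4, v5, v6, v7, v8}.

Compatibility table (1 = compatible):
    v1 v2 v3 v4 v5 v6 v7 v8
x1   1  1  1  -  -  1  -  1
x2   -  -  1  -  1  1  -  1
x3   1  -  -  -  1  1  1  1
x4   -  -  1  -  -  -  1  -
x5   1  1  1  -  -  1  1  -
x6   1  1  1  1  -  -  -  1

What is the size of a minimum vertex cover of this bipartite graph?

6

The 6 edges x1–v6, x2–v8, x3–v1, x4–v7, x5–v2, x6–v3 form a matching, so any vertex cover needs at least 6 vertices (one per matched edge).
Conversely {x1, x2, x3, x4, x5, x6} meets every edge and has exactly 6 vertices, so 6 is optimal.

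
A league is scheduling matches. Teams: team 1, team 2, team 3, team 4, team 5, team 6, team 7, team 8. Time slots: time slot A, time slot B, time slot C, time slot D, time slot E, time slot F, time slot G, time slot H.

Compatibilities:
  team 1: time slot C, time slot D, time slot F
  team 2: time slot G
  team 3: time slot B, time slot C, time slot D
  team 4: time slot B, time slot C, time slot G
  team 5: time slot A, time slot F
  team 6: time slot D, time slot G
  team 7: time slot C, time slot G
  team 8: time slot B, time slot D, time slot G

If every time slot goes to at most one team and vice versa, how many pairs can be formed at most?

One maximum matching: team 1–time slot F, team 2–time slot G, team 3–time slot B, team 4–time slot C, team 5–time slot A, team 6–time slot D.
The set {team 2, team 3, team 4, team 6, team 7, team 8} has only 4 neighbours ({time slot B, time slot C, time slot D, time slot G}), so by Hall's theorem at most 6 of the 8 teams can be matched.

6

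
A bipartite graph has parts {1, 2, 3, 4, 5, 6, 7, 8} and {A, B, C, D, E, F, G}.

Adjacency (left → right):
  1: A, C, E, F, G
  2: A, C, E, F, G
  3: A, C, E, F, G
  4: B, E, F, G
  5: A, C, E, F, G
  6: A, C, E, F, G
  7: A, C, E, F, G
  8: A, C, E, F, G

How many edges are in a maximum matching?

For example, pair 1→C, 2→F, 3→E, 4→B, 5→A, 6→G.
The set {1, 2, 3, 5, 6, 7, 8} has only 5 neighbours ({A, C, E, F, G}), so by Hall's theorem at most 6 of the 8 left vertices can be matched.

6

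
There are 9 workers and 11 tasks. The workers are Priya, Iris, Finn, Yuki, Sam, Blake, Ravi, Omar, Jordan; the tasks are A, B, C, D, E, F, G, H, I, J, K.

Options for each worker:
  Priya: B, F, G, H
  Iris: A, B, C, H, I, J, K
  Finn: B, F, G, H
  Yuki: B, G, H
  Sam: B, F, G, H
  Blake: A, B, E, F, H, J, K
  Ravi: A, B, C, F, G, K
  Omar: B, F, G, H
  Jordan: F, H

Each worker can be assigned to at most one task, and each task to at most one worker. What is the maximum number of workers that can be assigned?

A valid assignment of size 7: Priya–F, Iris–J, Finn–H, Yuki–G, Sam–B, Blake–K, Ravi–A.
The set {Priya, Finn, Yuki, Sam, Omar, Jordan} has only 4 neighbours ({B, F, G, H}), so by Hall's theorem at most 7 of the 9 workers can be matched.

7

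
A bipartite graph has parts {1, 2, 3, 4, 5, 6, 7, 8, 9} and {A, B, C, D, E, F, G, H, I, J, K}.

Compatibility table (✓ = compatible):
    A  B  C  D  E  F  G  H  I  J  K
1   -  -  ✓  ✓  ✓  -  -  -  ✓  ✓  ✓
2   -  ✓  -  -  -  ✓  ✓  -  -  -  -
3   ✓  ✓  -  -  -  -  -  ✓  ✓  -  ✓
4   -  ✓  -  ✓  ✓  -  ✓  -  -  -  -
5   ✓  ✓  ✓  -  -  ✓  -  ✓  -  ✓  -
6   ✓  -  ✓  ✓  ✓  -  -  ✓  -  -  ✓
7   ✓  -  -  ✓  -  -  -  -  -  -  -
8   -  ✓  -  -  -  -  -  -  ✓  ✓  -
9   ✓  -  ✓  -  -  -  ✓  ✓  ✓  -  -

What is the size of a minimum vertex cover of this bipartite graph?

A maximum matching has 9 edges (e.g. 1–J, 2–F, 3–K, 4–E, 5–H, 6–A, 7–D, 8–B, 9–G).
By König's theorem the minimum vertex cover has the same size. One such cover is {1, 2, 3, 4, 5, 6, 7, 8, 9}.

9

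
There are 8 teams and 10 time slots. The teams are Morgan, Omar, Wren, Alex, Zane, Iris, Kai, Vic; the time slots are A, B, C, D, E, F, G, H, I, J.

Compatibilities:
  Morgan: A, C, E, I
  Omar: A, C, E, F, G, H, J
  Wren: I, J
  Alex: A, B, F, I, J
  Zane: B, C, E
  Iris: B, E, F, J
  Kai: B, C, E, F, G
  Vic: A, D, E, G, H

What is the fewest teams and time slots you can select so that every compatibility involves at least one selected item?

The 8 edges Morgan–I, Omar–A, Wren–J, Alex–B, Zane–C, Iris–F, Kai–E, Vic–G form a matching, so any vertex cover needs at least 8 vertices (one per matched edge).
Conversely {Morgan, Omar, Wren, Alex, Zane, Iris, Kai, Vic} meets every edge and has exactly 8 vertices, so 8 is optimal.

8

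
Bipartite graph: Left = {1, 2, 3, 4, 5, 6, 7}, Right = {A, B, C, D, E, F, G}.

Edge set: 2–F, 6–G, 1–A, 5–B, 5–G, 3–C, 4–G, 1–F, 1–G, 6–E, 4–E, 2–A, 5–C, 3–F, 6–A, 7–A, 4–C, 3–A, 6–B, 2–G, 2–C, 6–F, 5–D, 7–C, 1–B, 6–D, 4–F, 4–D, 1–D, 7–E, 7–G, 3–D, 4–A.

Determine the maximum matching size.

For example, pair 1–B, 2–F, 3–D, 4–A, 5–C, 6–G, 7–E.
This saturates every left vertex, so 7 is the maximum.

7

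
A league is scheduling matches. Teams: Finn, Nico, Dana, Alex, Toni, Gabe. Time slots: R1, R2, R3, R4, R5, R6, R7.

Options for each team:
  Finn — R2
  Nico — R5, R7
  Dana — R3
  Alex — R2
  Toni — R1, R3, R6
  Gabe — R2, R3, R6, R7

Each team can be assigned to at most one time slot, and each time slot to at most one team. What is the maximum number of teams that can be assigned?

5

A valid assignment of size 5: Finn–R2, Nico–R5, Dana–R3, Toni–R6, Gabe–R7.
The set {Finn, Alex} has only 1 neighbour ({R2}), so by Hall's theorem at most 5 of the 6 teams can be matched.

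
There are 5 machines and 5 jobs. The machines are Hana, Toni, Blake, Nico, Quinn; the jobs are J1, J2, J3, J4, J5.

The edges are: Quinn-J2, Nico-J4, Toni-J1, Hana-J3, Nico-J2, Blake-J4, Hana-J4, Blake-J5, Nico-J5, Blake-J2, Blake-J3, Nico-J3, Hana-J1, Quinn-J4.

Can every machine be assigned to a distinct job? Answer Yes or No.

For example, pair Hana–J4, Toni–J1, Blake–J5, Nico–J3, Quinn–J2.
Every machine is matched, so this is a perfect matching.

Yes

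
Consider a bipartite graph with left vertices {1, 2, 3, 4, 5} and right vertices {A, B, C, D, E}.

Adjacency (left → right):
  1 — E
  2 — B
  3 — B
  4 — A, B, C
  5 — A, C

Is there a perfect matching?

No

The set {2, 3} has only 1 neighbour ({B}), so by Hall's theorem at most 4 of the 5 left vertices can be matched.
Hence no matching covers every left vertex.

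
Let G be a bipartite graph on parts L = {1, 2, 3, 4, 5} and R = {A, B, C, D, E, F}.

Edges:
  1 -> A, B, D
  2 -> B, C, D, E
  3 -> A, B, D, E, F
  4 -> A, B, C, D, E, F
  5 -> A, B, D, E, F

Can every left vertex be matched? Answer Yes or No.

Yes

One maximum matching: 1–D, 2–C, 3–B, 4–E, 5–A.
All 5 left vertices are covered.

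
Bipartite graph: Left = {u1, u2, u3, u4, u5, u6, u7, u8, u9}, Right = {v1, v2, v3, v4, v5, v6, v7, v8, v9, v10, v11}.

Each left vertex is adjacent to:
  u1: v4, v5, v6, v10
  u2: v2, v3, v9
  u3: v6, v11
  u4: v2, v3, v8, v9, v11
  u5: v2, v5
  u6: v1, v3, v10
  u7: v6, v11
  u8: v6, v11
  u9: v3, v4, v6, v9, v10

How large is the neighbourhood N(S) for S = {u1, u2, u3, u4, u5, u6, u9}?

The union of neighbours of {u1, u2, u3, u4, u5, u6, u9} is {v1, v2, v3, v4, v5, v6, v8, v9, v10, v11}, which has 10 elements.
Since |N(S)| = 10 ≥ |S| = 7, Hall's condition holds for this subset.

10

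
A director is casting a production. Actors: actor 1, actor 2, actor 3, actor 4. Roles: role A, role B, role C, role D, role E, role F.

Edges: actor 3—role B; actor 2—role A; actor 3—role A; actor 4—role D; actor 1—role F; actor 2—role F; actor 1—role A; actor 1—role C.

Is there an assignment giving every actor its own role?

For example, pair actor 1-role A, actor 2-role F, actor 3-role B, actor 4-role D.
All 4 actors are covered.

Yes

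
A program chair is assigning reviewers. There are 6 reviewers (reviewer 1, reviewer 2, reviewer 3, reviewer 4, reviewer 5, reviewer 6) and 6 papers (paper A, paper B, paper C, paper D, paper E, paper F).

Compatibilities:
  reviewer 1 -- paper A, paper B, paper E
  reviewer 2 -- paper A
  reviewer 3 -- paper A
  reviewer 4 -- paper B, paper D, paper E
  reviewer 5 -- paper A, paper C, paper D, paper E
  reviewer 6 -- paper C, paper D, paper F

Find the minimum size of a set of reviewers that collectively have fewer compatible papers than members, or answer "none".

2

Take S = {reviewer 2, reviewer 3}. Its neighbourhood is {paper A}, so |N(S)| = 1 < |S| = 2.
No single vertex violates Hall's condition since each has at least one neighbour, so 2 is the minimum.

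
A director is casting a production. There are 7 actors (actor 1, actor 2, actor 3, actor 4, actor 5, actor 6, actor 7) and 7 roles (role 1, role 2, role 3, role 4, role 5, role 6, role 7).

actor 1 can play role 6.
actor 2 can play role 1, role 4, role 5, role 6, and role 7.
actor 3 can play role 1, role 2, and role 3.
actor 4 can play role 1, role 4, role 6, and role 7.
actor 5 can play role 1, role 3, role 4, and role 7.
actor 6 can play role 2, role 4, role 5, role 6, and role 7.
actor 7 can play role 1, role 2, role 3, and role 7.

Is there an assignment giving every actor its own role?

One maximum matching: actor 1-role 6, actor 2-role 7, actor 3-role 2, actor 4-role 4, actor 5-role 1, actor 6-role 5, actor 7-role 3.
Every actor is matched, so this is a perfect matching.

Yes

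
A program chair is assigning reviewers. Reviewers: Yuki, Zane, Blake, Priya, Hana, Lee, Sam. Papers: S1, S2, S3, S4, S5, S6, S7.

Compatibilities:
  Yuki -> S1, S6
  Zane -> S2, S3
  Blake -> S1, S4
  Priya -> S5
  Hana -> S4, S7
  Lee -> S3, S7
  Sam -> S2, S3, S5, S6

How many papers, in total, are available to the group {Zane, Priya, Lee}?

4

The union of neighbours of {Zane, Priya, Lee} is {S2, S3, S5, S7}, which has 4 elements.
Since |N(S)| = 4 ≥ |S| = 3, Hall's condition holds for this subset.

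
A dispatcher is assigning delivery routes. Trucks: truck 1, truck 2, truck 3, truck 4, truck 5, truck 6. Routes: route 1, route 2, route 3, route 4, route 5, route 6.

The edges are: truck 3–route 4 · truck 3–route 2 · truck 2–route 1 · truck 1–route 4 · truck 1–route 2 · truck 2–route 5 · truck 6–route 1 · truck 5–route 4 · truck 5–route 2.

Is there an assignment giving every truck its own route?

No

The set {truck 1, truck 3, truck 4, truck 5} has only 2 neighbours ({route 2, route 4}), so by Hall's theorem at most 4 of the 6 trucks can be matched.
Hence no matching covers every truck.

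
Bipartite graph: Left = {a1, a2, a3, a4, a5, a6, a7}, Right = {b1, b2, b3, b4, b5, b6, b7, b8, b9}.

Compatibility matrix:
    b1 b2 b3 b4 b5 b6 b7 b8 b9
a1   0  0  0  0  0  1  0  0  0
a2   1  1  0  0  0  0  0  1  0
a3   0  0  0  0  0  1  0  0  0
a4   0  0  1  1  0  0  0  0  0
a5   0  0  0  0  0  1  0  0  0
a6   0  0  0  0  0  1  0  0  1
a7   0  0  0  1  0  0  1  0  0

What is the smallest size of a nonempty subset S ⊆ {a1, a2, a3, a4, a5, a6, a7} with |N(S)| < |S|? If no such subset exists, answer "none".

2

Take S = {a1, a3}. Its neighbourhood is {b6}, so |N(S)| = 1 < |S| = 2.
No single vertex violates Hall's condition since each has at least one neighbour, so 2 is the minimum.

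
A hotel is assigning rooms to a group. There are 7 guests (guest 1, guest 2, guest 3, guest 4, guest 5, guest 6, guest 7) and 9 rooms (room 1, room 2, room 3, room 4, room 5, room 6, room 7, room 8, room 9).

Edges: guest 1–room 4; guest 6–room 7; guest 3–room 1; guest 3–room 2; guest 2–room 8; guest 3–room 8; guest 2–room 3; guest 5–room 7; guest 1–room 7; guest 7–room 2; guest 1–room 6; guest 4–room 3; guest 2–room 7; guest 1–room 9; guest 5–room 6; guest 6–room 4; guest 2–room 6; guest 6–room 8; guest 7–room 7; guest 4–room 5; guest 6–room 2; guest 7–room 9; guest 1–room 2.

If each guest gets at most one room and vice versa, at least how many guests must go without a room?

0

One maximum matching: guest 1–room 4, guest 2–room 3, guest 3–room 1, guest 4–room 5, guest 5–room 6, guest 6–room 8, guest 7–room 7.
This saturates every guest, so 7 is the maximum.
That matches 7 of the 7, leaving 0 unmatched; no matching can do better.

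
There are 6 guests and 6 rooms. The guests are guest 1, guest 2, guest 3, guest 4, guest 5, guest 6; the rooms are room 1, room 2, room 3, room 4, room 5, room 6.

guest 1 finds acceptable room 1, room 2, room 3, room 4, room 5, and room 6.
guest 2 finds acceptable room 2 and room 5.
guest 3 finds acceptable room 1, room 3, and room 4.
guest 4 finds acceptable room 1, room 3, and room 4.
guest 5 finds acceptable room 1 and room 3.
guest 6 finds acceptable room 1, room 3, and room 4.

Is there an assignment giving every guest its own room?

No

The set {guest 3, guest 4, guest 5, guest 6} has only 3 neighbours ({room 1, room 3, room 4}), so by Hall's theorem at most 5 of the 6 guests can be matched.
Hence no matching covers every guest.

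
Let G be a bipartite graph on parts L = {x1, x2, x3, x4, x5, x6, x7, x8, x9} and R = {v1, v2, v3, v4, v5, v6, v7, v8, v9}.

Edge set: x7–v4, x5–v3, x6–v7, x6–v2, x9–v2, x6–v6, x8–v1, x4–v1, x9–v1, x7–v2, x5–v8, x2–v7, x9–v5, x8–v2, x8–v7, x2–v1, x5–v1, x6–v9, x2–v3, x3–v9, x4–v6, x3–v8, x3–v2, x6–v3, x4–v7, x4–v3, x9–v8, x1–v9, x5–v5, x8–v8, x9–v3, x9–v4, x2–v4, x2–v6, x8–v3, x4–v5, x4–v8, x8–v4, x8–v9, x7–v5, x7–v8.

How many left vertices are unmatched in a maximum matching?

0

One maximum matching: x1-v9, x2-v6, x3-v2, x4-v3, x5-v5, x6-v7, x7-v4, x8-v1, x9-v8.
This saturates every left vertex, so 9 is the maximum.
That matches 9 of the 9, leaving 0 unmatched; no matching can do better.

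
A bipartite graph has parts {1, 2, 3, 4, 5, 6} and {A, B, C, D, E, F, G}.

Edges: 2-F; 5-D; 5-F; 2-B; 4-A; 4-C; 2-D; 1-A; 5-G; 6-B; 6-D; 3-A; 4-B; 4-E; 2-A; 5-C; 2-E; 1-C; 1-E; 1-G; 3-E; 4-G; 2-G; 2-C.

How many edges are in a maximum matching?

6

A valid assignment of size 6: 1–C, 2–A, 3–E, 4–G, 5–F, 6–B.
This saturates every left vertex, so 6 is the maximum.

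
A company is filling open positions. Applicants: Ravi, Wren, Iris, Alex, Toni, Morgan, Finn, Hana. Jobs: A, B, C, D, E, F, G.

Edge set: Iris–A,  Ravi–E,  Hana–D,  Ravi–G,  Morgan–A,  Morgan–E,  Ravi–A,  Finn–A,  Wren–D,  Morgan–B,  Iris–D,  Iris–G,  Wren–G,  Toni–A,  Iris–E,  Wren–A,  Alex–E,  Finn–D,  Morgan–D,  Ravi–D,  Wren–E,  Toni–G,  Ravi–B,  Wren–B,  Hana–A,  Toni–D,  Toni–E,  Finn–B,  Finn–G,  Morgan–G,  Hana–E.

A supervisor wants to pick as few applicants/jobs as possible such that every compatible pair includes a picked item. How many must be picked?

5

{A, B, D, E, G} is a vertex cover of size 5: every edge has an endpoint in this set.
No smaller cover exists because Ravi–G, Wren–B, Iris–A, Alex–E, Toni–D is a matching of size 5, and a cover must include an endpoint of each of these disjoint edges (König's theorem).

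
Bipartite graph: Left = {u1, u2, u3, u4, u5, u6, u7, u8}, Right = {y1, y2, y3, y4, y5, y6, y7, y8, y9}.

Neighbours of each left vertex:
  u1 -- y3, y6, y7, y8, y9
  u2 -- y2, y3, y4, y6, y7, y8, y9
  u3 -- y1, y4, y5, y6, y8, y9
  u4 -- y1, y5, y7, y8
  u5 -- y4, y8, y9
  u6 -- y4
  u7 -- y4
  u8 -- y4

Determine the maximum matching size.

6

For example, pair u1→y6, u2→y7, u3→y9, u4→y1, u5→y8, u6→y4.
The set {u6, u7, u8} has only 1 neighbour ({y4}), so by Hall's theorem at most 6 of the 8 left vertices can be matched.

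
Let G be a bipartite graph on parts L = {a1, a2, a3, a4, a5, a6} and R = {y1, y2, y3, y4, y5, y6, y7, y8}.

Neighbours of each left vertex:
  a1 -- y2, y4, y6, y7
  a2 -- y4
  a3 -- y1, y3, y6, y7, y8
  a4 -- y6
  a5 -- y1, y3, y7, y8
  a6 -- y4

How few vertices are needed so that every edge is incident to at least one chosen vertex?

A maximum matching has 5 edges (e.g. a1–y2, a2–y4, a3–y7, a4–y6, a5–y3).
By König's theorem the minimum vertex cover has the same size. One such cover is {a1, a3, a4, a5, y4}.

5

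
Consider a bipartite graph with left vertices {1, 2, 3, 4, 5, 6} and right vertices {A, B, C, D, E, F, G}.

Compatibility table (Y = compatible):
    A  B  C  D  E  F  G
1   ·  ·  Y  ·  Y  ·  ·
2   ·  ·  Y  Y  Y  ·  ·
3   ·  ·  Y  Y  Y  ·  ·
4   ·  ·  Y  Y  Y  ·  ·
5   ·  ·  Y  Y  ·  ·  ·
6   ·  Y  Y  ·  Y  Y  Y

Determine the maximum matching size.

4

One maximum matching: 1→C, 2→D, 3→E, 6→G.
The set {1, 2, 3, 4, 5} has only 3 neighbours ({C, D, E}), so by Hall's theorem at most 4 of the 6 left vertices can be matched.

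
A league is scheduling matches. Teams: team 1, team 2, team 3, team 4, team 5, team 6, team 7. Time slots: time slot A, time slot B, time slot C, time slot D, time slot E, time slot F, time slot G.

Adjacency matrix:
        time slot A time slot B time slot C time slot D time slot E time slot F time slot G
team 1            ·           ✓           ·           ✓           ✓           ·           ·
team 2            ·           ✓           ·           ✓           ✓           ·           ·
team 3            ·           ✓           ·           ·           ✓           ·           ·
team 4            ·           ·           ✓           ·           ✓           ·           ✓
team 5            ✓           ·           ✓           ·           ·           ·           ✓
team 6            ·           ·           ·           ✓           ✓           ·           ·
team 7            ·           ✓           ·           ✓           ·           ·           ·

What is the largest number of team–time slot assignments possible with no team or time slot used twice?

One maximum matching: team 1-time slot D, team 2-time slot E, team 3-time slot B, team 4-time slot C, team 5-time slot G.
The set {team 1, team 2, team 3, team 6, team 7} has only 3 neighbours ({time slot B, time slot D, time slot E}), so by Hall's theorem at most 5 of the 7 teams can be matched.

5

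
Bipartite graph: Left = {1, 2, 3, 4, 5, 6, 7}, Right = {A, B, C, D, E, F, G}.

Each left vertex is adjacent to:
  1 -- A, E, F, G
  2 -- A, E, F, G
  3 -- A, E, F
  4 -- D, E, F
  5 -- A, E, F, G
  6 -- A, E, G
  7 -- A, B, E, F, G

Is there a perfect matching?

The set {1, 2, 3, 5, 6} has only 4 neighbours ({A, E, F, G}), so by Hall's theorem at most 6 of the 7 left vertices can be matched.
Hence no matching covers every left vertex.

No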